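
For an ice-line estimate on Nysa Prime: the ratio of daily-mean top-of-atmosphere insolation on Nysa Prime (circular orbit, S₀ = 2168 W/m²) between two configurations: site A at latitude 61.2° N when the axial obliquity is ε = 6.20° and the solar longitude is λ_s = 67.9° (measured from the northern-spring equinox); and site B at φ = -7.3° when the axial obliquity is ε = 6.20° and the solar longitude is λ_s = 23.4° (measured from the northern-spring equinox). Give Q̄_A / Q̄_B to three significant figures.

— Configuration A (φ=+61.2°):
Solar declination: sin δ = sin ε · sin λ_s = sin 6.20° × sin 67.9° = 0.10006, so δ = +5.743°.
cos H₀ = −tan(+61.2°) tan(+5.743°) = -0.1829, H₀ = 1.7548 rad.
Bracket: H₀ sin φ sin δ + cos φ cos δ sin H₀ = 1.7548×0.87631×0.10006 + 0.48175×0.99498×0.98313 = 0.153867 + 0.471245 = 0.625112.
Q̄ = (S₀/π) × [bracket] = (2168/π) × 0.625112 = 431.39 W/m².
— Configuration B (φ=-7.3°):
Solar declination: sin δ = sin ε · sin λ_s = sin 6.20° × sin 23.4° = 0.04289, so δ = +2.458°.
cos H₀ = −tan(-7.3°) tan(+2.458°) = 0.0055, H₀ = 1.5653 rad.
Bracket: H₀ sin φ sin δ + cos φ cos δ sin H₀ = 1.5653×-0.12706×0.04289 + 0.99189×0.99908×0.99998 = -0.008530 + 0.990958 = 0.982428.
Q̄ = (S₀/π) × [bracket] = (2168/π) × 0.982428 = 677.97 W/m².
Ratio Q̄_A / Q̄_B = 431.39 / 677.97 = 0.6363.

Q̄_A / Q̄_B ≈ 0.636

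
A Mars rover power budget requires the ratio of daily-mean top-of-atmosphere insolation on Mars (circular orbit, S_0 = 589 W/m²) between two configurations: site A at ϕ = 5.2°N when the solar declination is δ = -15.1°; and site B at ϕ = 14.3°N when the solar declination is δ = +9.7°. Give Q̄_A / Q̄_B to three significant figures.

— Configuration A (ϕ=+5.2°):
cos h₀ = −tan(+5.2°) tan(-15.100°) = 0.0246, h₀ = 1.5462 rad.
Bracket: h₀ sin ϕ sin δ + cos ϕ cos δ sin h₀ = 1.5462×0.09063×-0.26050 + 0.99588×0.96547×0.99970 = -0.036504 + 0.961204 = 0.924700.
Q̄ = (S_0/π) × [bracket] = (589/π) × 0.924700 = 173.37 W/m².
— Configuration B (ϕ=+14.3°):
cos h₀ = −tan(+14.3°) tan(+9.700°) = -0.0436, h₀ = 1.6144 rad.
Bracket: h₀ sin ϕ sin δ + cos ϕ cos δ sin h₀ = 1.6144×0.24700×0.16849 + 0.96902×0.98570×0.99905 = 0.067187 + 0.954256 = 1.021443.
Q̄ = (S_0/π) × [bracket] = (589/π) × 1.021443 = 191.50 W/m².
Ratio Q̄_A / Q̄_B = 173.37 / 191.50 = 0.9053.

Q̄_A / Q̄_B ≈ 0.905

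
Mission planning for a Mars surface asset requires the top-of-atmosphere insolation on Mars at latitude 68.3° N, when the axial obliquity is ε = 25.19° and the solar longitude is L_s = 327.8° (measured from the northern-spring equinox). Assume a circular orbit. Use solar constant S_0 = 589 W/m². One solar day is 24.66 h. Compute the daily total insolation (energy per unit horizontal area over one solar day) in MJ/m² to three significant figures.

Solar declination: sin δ = sin ε · sin L_s = sin 25.19° × sin 327.8° = -0.22680, so δ = -13.109°.
cos h₀ = −tan(+68.3°) tan(-13.109°) = 0.5852, h₀ = 0.9457 rad.
Bracket: h₀ sin ϕ sin δ + cos ϕ cos δ sin h₀ = 0.9457×0.92913×-0.22680 + 0.36975×0.97394×0.81090 = -0.199284 + 0.292017 = 0.092733.
Q̄ = (S_0/π) × [bracket] = (589/π) × 0.092733 = 17.386 W/m².
Daily total = Q̄ × 24.66 h × 3600 s/h = 17.386 × 24.66 × 3600 / 10⁶ = 1.543 MJ/m².

1.54 MJ/m²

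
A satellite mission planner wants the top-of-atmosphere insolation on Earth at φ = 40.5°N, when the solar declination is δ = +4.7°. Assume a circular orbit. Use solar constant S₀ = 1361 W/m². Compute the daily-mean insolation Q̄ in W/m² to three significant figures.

cos H₀ = −tan(+40.5°) tan(+4.700°) = -0.0702, H₀ = 1.6411 rad.
Bracket: H₀ sin φ sin δ + cos φ cos δ sin H₀ = 1.6411×0.64945×0.08194 + 0.76041×0.99664×0.99753 = 0.087333 + 0.755983 = 0.843316.
Q̄ = (S₀/π) × [bracket] = (1361/π) × 0.843316 = 365.3 W/m².

Q̄ ≈ 365 W/m²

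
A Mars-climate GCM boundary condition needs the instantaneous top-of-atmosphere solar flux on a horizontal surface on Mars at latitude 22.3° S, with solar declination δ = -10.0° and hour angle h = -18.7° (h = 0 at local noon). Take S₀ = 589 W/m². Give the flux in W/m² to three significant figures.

547 W/m²

cos θ_z = sin φ sin δ + cos φ cos δ cos h = 0.065892 + 0.863054 = 0.928946.
Flux = S₀ · cos θ_z = 589 × 0.928946 = 547.1 W/m².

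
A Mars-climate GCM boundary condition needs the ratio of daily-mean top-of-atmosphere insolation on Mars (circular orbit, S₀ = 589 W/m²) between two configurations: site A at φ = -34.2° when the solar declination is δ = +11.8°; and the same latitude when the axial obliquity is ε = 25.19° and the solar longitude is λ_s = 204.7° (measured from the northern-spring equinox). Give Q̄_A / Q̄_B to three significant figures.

— Configuration A (φ=-34.2°):
cos H₀ = −tan(-34.2°) tan(+11.800°) = 0.1420, H₀ = 1.4283 rad.
Bracket: H₀ sin φ sin δ + cos φ cos δ sin H₀ = 1.4283×-0.56208×0.20450 + 0.82708×0.97887×0.98987 = -0.164176 + 0.801403 = 0.637227.
Q̄ = (S₀/π) × [bracket] = (589/π) × 0.637227 = 119.47 W/m².
— Configuration B (φ=-34.2°):
Solar declination: sin δ = sin ε · sin λ_s = sin 25.19° × sin 204.7° = -0.17785, so δ = -10.245°.
cos H₀ = −tan(-34.2°) tan(-10.245°) = -0.1228, H₀ = 1.6939 rad.
Bracket: H₀ sin φ sin δ + cos φ cos δ sin H₀ = 1.6939×-0.56208×-0.17785 + 0.82708×0.98406×0.99243 = 0.169332 + 0.807735 = 0.977067.
Q̄ = (S₀/π) × [bracket] = (589/π) × 0.977067 = 183.18 W/m².
Ratio Q̄_A / Q̄_B = 119.47 / 183.18 = 0.6522.

Q̄_A / Q̄_B ≈ 0.652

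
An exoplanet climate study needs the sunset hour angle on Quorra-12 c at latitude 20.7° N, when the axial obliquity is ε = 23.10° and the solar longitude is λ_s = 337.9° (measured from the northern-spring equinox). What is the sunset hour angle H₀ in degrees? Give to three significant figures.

Solar declination: sin δ = sin ε · sin λ_s = sin 23.10° × sin 337.9° = -0.14761, so δ = -8.488°.
cos H₀ = −tan φ · tan δ = −tan(+20.7°) × tan(-8.488°) = 0.0564, so H₀ = 1.5144 rad = 86.77°.

H₀ = 86.8°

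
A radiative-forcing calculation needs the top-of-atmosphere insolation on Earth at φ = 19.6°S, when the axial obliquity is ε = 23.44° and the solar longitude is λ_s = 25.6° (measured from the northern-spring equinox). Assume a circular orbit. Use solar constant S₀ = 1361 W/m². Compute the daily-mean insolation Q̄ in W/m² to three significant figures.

Solar declination: sin δ = sin ε · sin λ_s = sin 23.44° × sin 25.6° = 0.17188, so δ = +9.897°.
cos H₀ = −tan(-19.6°) tan(+9.897°) = 0.0621, H₀ = 1.5086 rad.
Bracket: H₀ sin φ sin δ + cos φ cos δ sin H₀ = 1.5086×-0.33545×0.17188 + 0.94206×0.98512×0.99807 = -0.086982 + 0.926251 = 0.839269.
Q̄ = (S₀/π) × [bracket] = (1361/π) × 0.839269 = 363.6 W/m².

Q̄ ≈ 364 W/m²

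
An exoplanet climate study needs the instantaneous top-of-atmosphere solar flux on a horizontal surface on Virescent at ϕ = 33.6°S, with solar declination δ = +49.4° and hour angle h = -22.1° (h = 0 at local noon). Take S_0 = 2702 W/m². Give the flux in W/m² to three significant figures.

222 W/m²

cos θ_z = sin ϕ sin δ + cos ϕ cos δ cos h = -0.420174 + 0.502219 = 0.082045.
Flux = S_0 · cos θ_z = 2702 × 0.082045 = 221.7 W/m².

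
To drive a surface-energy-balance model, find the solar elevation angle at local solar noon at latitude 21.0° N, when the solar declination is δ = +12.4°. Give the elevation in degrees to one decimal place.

81.4°

At local noon the hour angle is zero, so the zenith angle equals |φ − δ| = |+21.0° − (+12.400°)| = 8.600°.
Elevation = 90° − 8.600° = 81.4°.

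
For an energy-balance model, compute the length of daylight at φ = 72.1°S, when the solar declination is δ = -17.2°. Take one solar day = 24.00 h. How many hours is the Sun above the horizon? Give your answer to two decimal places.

21.79 h

cos H₀ = −tan φ · tan δ = −tan(-72.1°) × tan(-17.200°) = -0.9584, so H₀ = 2.8521 rad = 163.41°.
Daylight = 2H₀/(2π) × 24.00 h = (2.8521/π) × 24.00 = 21.79 h.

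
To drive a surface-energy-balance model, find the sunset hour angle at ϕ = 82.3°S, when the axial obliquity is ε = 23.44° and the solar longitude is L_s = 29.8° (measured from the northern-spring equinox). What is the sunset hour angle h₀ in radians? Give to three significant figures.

h₀ = 0.00 rad

Solar declination: sin δ = sin ε · sin L_s = sin 23.44° × sin 29.8° = 0.19769, so δ = +11.402°.
cos h₀ = −tan ϕ · tan δ = 1.4916 ≥ 1, so the Sun never rises (polar night) and h₀ = 0.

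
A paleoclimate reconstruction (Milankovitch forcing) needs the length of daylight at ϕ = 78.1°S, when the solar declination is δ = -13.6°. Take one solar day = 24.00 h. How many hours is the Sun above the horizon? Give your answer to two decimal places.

Sunrise equation: cos h₀ = −tan ϕ · tan δ = -1.1480 ≤ −1, so the Sun never sets (polar day) and h₀ = π.
Daylight = 2h₀/(2π) × 24.00 h = (3.1416/π) × 24.00 = 24.00 h.

24.00 h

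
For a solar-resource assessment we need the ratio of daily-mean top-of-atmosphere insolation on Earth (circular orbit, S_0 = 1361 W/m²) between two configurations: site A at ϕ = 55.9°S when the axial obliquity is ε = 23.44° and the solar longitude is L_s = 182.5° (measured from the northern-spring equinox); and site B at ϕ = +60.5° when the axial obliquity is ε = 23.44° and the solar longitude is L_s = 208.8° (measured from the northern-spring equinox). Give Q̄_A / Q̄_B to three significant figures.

Q̄_A / Q̄_B ≈ 2.33

— Configuration A (ϕ=-55.9°):
Solar declination: sin δ = sin ε · sin L_s = sin 23.44° × sin 182.5° = -0.01735, so δ = -0.994°.
cos h₀ = −tan(-55.9°) tan(-0.994°) = -0.0256, h₀ = 1.5964 rad.
Bracket: h₀ sin ϕ sin δ + cos ϕ cos δ sin h₀ = 1.5964×-0.82806×-0.01735 + 0.56064×0.99985×0.99967 = 0.022935 + 0.560371 = 0.583306.
Q̄ = (S_0/π) × [bracket] = (1361/π) × 0.583306 = 252.70 W/m².
— Configuration B (ϕ=+60.5°):
Solar declination: sin δ = sin ε · sin L_s = sin 23.44° × sin 208.8° = -0.19164, so δ = -11.048°.
cos h₀ = −tan(+60.5°) tan(-11.048°) = 0.3451, h₀ = 1.2184 rad.
Bracket: h₀ sin ϕ sin δ + cos ϕ cos δ sin h₀ = 1.2184×0.87036×-0.19164 + 0.49242×0.98147×0.93856 = -0.203224 + 0.453602 = 0.250378.
Q̄ = (S_0/π) × [bracket] = (1361/π) × 0.250378 = 108.47 W/m².
Ratio Q̄_A / Q̄_B = 252.70 / 108.47 = 2.330.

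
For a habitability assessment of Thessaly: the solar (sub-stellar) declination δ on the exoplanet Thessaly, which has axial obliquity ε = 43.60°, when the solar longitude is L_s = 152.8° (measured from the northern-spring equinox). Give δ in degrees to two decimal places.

δ = +18.37°

sin δ = sin ε · sin L_s = sin 43.60° × sin 152.8° = 0.315224.
δ = arcsin(0.315224) = +18.37°.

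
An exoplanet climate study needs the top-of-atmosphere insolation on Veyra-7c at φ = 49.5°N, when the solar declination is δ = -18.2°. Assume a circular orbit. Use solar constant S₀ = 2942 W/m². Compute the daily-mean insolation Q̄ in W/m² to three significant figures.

cos H₀ = −tan(+49.5°) tan(-18.200°) = 0.3850, H₀ = 1.1756 rad.
Bracket: H₀ sin φ sin δ + cos φ cos δ sin H₀ = 1.1756×0.76041×-0.31233 + 0.64945×0.94997×0.92294 = -0.279204 + 0.569415 = 0.290211.
Q̄ = (S₀/π) × [bracket] = (2942/π) × 0.290211 = 271.8 W/m².

Q̄ ≈ 272 W/m²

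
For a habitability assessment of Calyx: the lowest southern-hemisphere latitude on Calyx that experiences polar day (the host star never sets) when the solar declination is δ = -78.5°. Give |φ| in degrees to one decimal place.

|φ| = 11.5°

Polar day requires cos H₀ = −tan φ tan δ ≤ −1, i.e. tan φ tan δ ≥ 1.
The boundary is |tan φ| · |tan δ| = 1, so |φ| = 90° − |δ| = 90° − 78.5° = 11.5° in the southern hemisphere.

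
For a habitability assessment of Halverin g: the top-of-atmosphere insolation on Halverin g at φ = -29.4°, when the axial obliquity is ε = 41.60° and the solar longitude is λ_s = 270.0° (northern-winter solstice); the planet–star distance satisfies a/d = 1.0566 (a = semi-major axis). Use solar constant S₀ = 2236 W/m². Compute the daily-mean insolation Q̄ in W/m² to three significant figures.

Solar declination: sin δ = sin ε · sin λ_s = sin 41.60° × sin 270.0° = -0.66393, so δ = -41.600°.
cos H₀ = −tan(-29.4°) tan(-41.600°) = -0.5003, H₀ = 2.0947 rad.
Bracket: H₀ sin φ sin δ + cos φ cos δ sin H₀ = 2.0947×-0.49090×-0.66393 + 0.87121×0.74780×0.86587 = 0.682711 + 0.564106 = 1.246817.
Inverse-square distance factor (a/d)² = 1.0566² = 1.116404.
Q̄ = (S₀/π) × 1.116404 × [bracket] = (2236/π) × 1.116404 × 1.246817 = 990.7 W/m².

Q̄ ≈ 991 W/m²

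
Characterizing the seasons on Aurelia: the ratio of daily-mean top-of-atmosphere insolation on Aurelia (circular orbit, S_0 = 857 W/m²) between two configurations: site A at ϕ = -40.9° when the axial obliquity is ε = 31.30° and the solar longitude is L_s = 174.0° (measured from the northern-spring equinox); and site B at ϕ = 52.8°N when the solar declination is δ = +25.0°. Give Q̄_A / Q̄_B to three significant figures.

— Configuration A (ϕ=-40.9°):
Solar declination: sin δ = sin ε · sin L_s = sin 31.30° × sin 174.0° = 0.05430, so δ = +3.113°.
cos h₀ = −tan(-40.9°) tan(+3.113°) = 0.0471, h₀ = 1.5237 rad.
Bracket: h₀ sin ϕ sin δ + cos ϕ cos δ sin h₀ = 1.5237×-0.65474×0.05430 + 0.75585×0.99852×0.99889 = -0.054171 + 0.753894 = 0.699723.
Q̄ = (S_0/π) × [bracket] = (857/π) × 0.699723 = 190.88 W/m².
— Configuration B (ϕ=+52.8°):
cos h₀ = −tan(+52.8°) tan(+25.000°) = -0.6143, h₀ = 2.2323 rad.
Bracket: h₀ sin ϕ sin δ + cos ϕ cos δ sin h₀ = 2.2323×0.79653×0.42262 + 0.60460×0.90631×0.78904 = 0.751458 + 0.432358 = 1.183816.
Q̄ = (S_0/π) × [bracket] = (857/π) × 1.183816 = 322.94 W/m².
Ratio Q̄_A / Q̄_B = 190.88 / 322.94 = 0.5911.

Q̄_A / Q̄_B ≈ 0.591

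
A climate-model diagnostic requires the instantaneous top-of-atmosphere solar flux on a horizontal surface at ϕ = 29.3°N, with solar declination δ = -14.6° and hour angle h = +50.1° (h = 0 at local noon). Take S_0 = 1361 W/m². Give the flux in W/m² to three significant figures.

569 W/m²

cos θ_z = sin ϕ sin δ + cos ϕ cos δ cos h = -0.123358 + 0.541325 = 0.417967.
Flux = S_0 · cos θ_z = 1361 × 0.417967 = 568.9 W/m².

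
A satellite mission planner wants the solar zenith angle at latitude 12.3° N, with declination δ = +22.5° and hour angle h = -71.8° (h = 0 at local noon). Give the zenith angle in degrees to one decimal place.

cos θ_z = sin φ sin δ + cos φ cos δ cos h = 0.081523 + 0.281936 = 0.363459.
θ_z = arccos(0.363459) = 68.7°.

θ_z = 68.7°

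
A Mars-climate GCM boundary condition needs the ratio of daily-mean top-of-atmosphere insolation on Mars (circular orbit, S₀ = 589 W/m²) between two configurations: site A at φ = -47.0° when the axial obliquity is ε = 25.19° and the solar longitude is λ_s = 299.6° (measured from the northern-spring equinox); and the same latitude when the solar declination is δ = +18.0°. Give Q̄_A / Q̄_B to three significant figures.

Q̄_A / Q̄_B ≈ 3.35

— Configuration A (φ=-47.0°):
Solar declination: sin δ = sin ε · sin λ_s = sin 25.19° × sin 299.6° = -0.37008, so δ = -21.720°.
cos H₀ = −tan(-47.0°) tan(-21.720°) = -0.4272, H₀ = 2.0122 rad.
Bracket: H₀ sin φ sin δ + cos φ cos δ sin H₀ = 2.0122×-0.73135×-0.37008 + 0.68200×0.92900×0.90416 = 0.544618 + 0.572856 = 1.117474.
Q̄ = (S₀/π) × [bracket] = (589/π) × 1.117474 = 209.51 W/m².
— Configuration B (φ=-47.0°):
cos H₀ = −tan(-47.0°) tan(+18.000°) = 0.3484, H₀ = 1.2149 rad.
Bracket: H₀ sin φ sin δ + cos φ cos δ sin H₀ = 1.2149×-0.73135×0.30902 + 0.68200×0.95106×0.93733 = -0.274570 + 0.607974 = 0.333404.
Q̄ = (S₀/π) × [bracket] = (589/π) × 0.333404 = 62.508 W/m².
Ratio Q̄_A / Q̄_B = 209.51 / 62.508 = 3.352.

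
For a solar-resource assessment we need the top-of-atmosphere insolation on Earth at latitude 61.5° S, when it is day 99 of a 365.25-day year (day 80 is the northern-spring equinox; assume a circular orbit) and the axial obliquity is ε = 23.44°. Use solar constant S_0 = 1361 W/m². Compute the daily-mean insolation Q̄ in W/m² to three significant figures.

Q̄ ≈ 134 W/m²

Solar longitude: L_s = 360° × (99 − 80)/365.25 = 18.727°.
sin δ = sin 23.44° × sin 18.727° = 0.12771, so δ = +7.337°.
cos h₀ = −tan(-61.5°) tan(+7.337°) = 0.2372, h₀ = 1.3314 rad.
Bracket: h₀ sin ϕ sin δ + cos ϕ cos δ sin h₀ = 1.3314×-0.87882×0.12771 + 0.47716×0.99181×0.97147 = -0.149428 + 0.459750 = 0.310322.
Q̄ = (S_0/π) × [bracket] = (1361/π) × 0.310322 = 134.4 W/m².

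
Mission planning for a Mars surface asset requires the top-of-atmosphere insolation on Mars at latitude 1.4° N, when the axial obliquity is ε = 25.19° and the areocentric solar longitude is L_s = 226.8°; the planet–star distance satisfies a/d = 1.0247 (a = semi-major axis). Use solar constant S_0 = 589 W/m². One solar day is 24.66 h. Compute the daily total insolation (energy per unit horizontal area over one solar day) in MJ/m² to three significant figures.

16.4 MJ/m²

sin δ = sin 25.19° × sin 226.8° = -0.31026, so δ = -18.075°.
cos h₀ = −tan(+1.4°) tan(-18.075°) = 0.0080, h₀ = 1.5628 rad.
Bracket: h₀ sin ϕ sin δ + cos ϕ cos δ sin h₀ = 1.5628×0.02443×-0.31026 + 0.99970×0.95065×0.99997 = -0.011845 + 0.950336 = 0.938491.
Inverse-square distance factor (a/d)² = 1.0247² = 1.050010.
Q̄ = (S_0/π) × 1.050010 × [bracket] = (589/π) × 1.050010 × 0.938491 = 184.75 W/m².
Daily total = Q̄ × 24.66 h × 3600 s/h = 184.75 × 24.66 × 3600 / 10⁶ = 16.40 MJ/m².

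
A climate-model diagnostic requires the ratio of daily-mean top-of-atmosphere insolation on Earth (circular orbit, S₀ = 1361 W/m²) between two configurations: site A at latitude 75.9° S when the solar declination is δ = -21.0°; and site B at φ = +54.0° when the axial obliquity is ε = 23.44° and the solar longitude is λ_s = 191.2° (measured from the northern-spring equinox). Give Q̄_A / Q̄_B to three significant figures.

Q̄_A / Q̄_B ≈ 2.22

— Configuration A (φ=-75.9°):
cos H₀ = −tan(-75.9°) tan(-21.000°) = -1.5282 ≤ −1 ⇒ polar day, H₀ = π.
Bracket: H₀ sin φ sin δ + cos φ cos δ sin H₀ = 3.1416×-0.96987×-0.35837 + 0.24362×0.93358×0.00000 = 1.091933 + 0.000000 = 1.091933.
Q̄ = (S₀/π) × [bracket] = (1361/π) × 1.091933 = 473.05 W/m².
— Configuration B (φ=+54.0°):
Solar declination: sin δ = sin ε · sin λ_s = sin 23.44° × sin 191.2° = -0.07726, so δ = -4.431°.
cos H₀ = −tan(+54.0°) tan(-4.431°) = 0.1067, H₀ = 1.4639 rad.
Bracket: H₀ sin φ sin δ + cos φ cos δ sin H₀ = 1.4639×0.80902×-0.07726 + 0.58779×0.99701×0.99430 = -0.091501 + 0.582692 = 0.491191.
Q̄ = (S₀/π) × [bracket] = (1361/π) × 0.491191 = 212.79 W/m².
Ratio Q̄_A / Q̄_B = 473.05 / 212.79 = 2.223.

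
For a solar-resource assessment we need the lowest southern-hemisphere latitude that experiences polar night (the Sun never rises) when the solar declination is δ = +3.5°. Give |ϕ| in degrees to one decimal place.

|ϕ| = 86.5°

Polar night requires cos h₀ = −tan ϕ tan δ ≥ 1, i.e. tan ϕ tan δ ≤ −1.
The boundary is |tan ϕ| · |tan δ| = 1, so |ϕ| = 90° − |δ| = 90° − 3.5° = 86.5° in the southern hemisphere.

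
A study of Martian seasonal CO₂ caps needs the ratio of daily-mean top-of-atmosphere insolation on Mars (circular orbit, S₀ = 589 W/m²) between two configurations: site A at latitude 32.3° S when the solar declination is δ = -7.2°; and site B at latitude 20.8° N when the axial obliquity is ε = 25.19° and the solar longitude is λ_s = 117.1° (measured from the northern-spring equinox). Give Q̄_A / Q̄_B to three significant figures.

— Configuration A (φ=-32.3°):
cos H₀ = −tan(-32.3°) tan(-7.200°) = -0.0799, H₀ = 1.6507 rad.
Bracket: H₀ sin φ sin δ + cos φ cos δ sin H₀ = 1.6507×-0.53435×-0.12533 + 0.84526×0.99211×0.99681 = 0.110548 + 0.835916 = 0.946464.
Q̄ = (S₀/π) × [bracket] = (589/π) × 0.946464 = 177.45 W/m².
— Configuration B (φ=+20.8°):
Solar declination: sin δ = sin ε · sin λ_s = sin 25.19° × sin 117.1° = 0.37889, so δ = +22.265°.
cos H₀ = −tan(+20.8°) tan(+22.265°) = -0.1555, H₀ = 1.7270 rad.
Bracket: H₀ sin φ sin δ + cos φ cos δ sin H₀ = 1.7270×0.35511×0.37889 + 0.93483×0.92544×0.98783 = 0.232364 + 0.854600 = 1.086964.
Q̄ = (S₀/π) × [bracket] = (589/π) × 1.086964 = 203.79 W/m².
Ratio Q̄_A / Q̄_B = 177.45 / 203.79 = 0.8707.

Q̄_A / Q̄_B ≈ 0.871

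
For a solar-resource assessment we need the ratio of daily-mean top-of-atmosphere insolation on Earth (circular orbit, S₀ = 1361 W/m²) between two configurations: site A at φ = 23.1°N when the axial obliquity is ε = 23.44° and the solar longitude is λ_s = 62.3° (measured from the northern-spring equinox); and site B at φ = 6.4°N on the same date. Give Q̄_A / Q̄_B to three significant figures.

Q̄_A / Q̄_B ≈ 1.10

— Configuration A (φ=+23.1°):
Solar declination: sin δ = sin ε · sin λ_s = sin 23.44° × sin 62.3° = 0.35220, so δ = +20.622°.
cos H₀ = −tan(+23.1°) tan(+20.622°) = -0.1605, H₀ = 1.7320 rad.
Bracket: H₀ sin φ sin δ + cos φ cos δ sin H₀ = 1.7320×0.39234×0.35220 + 0.91982×0.93592×0.98703 = 0.239331 + 0.849712 = 1.089043.
Q̄ = (S₀/π) × [bracket] = (1361/π) × 1.089043 = 471.79 W/m².
— Configuration B (φ=+6.4°):
cos H₀ = −tan(+6.4°) tan(+20.622°) = -0.0422, H₀ = 1.6130 rad.
Bracket: H₀ sin φ sin δ + cos φ cos δ sin H₀ = 1.6130×0.11147×0.35220 + 0.99377×0.93592×0.99911 = 0.063326 + 0.929261 = 0.992587.
Q̄ = (S₀/π) × [bracket] = (1361/π) × 0.992587 = 430.01 W/m².
Ratio Q̄_A / Q̄_B = 471.79 / 430.01 = 1.097.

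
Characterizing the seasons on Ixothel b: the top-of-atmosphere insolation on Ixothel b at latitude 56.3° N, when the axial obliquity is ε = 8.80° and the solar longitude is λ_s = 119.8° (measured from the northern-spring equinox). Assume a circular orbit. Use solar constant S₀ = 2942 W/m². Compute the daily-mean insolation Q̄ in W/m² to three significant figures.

Q̄ ≈ 688 W/m²

Solar declination: sin δ = sin ε · sin λ_s = sin 8.80° × sin 119.8° = 0.13276, so δ = +7.629°.
cos H₀ = −tan(+56.3°) tan(+7.629°) = -0.2008, H₀ = 1.7730 rad.
Bracket: H₀ sin φ sin δ + cos φ cos δ sin H₀ = 1.7730×0.83195×0.13276 + 0.55484×0.99115×0.97962 = 0.195827 + 0.538722 = 0.734549.
Q̄ = (S₀/π) × [bracket] = (2942/π) × 0.734549 = 687.9 W/m².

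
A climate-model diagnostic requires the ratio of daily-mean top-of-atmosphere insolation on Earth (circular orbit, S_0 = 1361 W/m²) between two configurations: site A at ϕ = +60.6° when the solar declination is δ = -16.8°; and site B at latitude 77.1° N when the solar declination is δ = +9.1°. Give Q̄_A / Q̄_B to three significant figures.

— Configuration A (ϕ=+60.6°):
cos h₀ = −tan(+60.6°) tan(-16.800°) = 0.5358, h₀ = 1.0053 rad.
Bracket: h₀ sin ϕ sin δ + cos ϕ cos δ sin h₀ = 1.0053×0.87121×-0.28903 + 0.49090×0.95732×0.84433 = -0.253140 + 0.396792 = 0.143652.
Q̄ = (S_0/π) × [bracket] = (1361/π) × 0.143652 = 62.233 W/m².
— Configuration B (ϕ=+77.1°):
cos h₀ = −tan(+77.1°) tan(+9.100°) = -0.6994, h₀ = 2.3453 rad.
Bracket: h₀ sin ϕ sin δ + cos ϕ cos δ sin h₀ = 2.3453×0.97476×0.15816 + 0.22325×0.98741×0.71477 = 0.361570 + 0.157563 = 0.519133.
Q̄ = (S_0/π) × [bracket] = (1361/π) × 0.519133 = 224.90 W/m².
Ratio Q̄_A / Q̄_B = 62.233 / 224.90 = 0.2767.

Q̄_A / Q̄_B ≈ 0.277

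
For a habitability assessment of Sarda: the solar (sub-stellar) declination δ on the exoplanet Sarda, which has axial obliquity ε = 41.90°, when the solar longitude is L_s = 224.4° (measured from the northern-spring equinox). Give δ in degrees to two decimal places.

sin δ = sin ε · sin L_s = sin 41.90° × sin 224.4° = -0.467258.
δ = arcsin(-0.467258) = -27.86°.

δ = -27.86°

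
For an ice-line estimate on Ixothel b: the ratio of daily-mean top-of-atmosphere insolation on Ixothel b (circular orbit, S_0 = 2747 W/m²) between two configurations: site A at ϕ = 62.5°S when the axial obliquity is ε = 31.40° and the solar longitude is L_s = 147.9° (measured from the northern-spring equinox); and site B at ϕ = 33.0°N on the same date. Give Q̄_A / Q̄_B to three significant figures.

Q̄_A / Q̄_B ≈ 0.121

— Configuration A (ϕ=-62.5°):
Solar declination: sin δ = sin ε · sin L_s = sin 31.40° × sin 147.9° = 0.27686, so δ = +16.073°.
cos h₀ = −tan(-62.5°) tan(+16.073°) = 0.5535, h₀ = 0.9843 rad.
Bracket: h₀ sin ϕ sin δ + cos ϕ cos δ sin h₀ = 0.9843×-0.88701×0.27686 + 0.46175×0.96091×0.83286 = -0.241722 + 0.369540 = 0.127818.
Q̄ = (S_0/π) × [bracket] = (2747/π) × 0.127818 = 111.76 W/m².
— Configuration B (ϕ=+33.0°):
cos h₀ = −tan(+33.0°) tan(+16.073°) = -0.1871, h₀ = 1.7590 rad.
Bracket: h₀ sin ϕ sin δ + cos ϕ cos δ sin h₀ = 1.7590×0.54464×0.27686 + 0.83867×0.96091×0.98234 = 0.265238 + 0.791654 = 1.056892.
Q̄ = (S_0/π) × [bracket] = (2747/π) × 1.056892 = 924.14 W/m².
Ratio Q̄_A / Q̄_B = 111.76 / 924.14 = 0.1209.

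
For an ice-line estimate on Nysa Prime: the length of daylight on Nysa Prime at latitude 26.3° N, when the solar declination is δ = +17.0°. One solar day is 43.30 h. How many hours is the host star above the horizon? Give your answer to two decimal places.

cos h₀ = −tan ϕ · tan δ = −tan(+26.3°) × tan(+17.000°) = -0.1511, so h₀ = 1.7225 rad = 98.69°.
Daylight = 2h₀/(2π) × 43.30 h = (1.7225/π) × 43.30 = 23.74 h.

23.74 h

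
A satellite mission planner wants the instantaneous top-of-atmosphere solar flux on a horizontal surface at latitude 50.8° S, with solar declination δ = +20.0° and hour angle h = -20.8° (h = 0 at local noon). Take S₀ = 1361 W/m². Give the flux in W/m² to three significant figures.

395 W/m²

cos θ_z = sin φ sin δ + cos φ cos δ cos h = -0.265047 + 0.555205 = 0.290158.
Flux = S₀ · cos θ_z = 1361 × 0.290158 = 394.9 W/m².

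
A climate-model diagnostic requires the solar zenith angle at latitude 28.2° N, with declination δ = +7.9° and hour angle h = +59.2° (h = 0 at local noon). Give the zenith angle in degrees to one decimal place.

cos θ_z = sin φ sin δ + cos φ cos δ cos h = 0.064950 + 0.446982 = 0.511932.
θ_z = arccos(0.511932) = 59.2°.

θ_z = 59.2°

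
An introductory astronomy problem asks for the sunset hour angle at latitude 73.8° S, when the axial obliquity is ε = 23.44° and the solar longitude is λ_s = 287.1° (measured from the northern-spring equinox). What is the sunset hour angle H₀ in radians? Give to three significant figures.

H₀ = 3.14 rad

Solar declination: sin δ = sin ε · sin λ_s = sin 23.44° × sin 287.1° = -0.38020, so δ = -22.346°.
Sunrise equation: cos H₀ = −tan φ · tan δ = -1.4149 ≤ −1, so the Sun never sets (polar day) and H₀ = π.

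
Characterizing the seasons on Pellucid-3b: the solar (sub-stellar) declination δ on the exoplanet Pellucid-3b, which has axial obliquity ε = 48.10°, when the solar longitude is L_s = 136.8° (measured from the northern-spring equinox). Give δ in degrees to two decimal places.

δ = +30.63°

sin δ = sin ε · sin L_s = sin 48.10° × sin 136.8° = 0.509516.
δ = arcsin(0.509516) = +30.63°.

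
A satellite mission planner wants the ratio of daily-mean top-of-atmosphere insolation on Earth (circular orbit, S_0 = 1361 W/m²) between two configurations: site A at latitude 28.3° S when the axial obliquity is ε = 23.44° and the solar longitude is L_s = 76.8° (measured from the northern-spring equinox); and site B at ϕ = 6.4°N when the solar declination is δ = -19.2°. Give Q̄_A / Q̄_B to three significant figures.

Q̄_A / Q̄_B ≈ 0.617

— Configuration A (ϕ=-28.3°):
Solar declination: sin δ = sin ε · sin L_s = sin 23.44° × sin 76.8° = 0.38728, so δ = +22.785°.
cos h₀ = −tan(-28.3°) tan(+22.785°) = 0.2262, h₀ = 1.3426 rad.
Bracket: h₀ sin ϕ sin δ + cos ϕ cos δ sin h₀ = 1.3426×-0.47409×0.38728 + 0.88048×0.92196×0.97409 = -0.246509 + 0.790734 = 0.544225.
Q̄ = (S_0/π) × [bracket] = (1361/π) × 0.544225 = 235.77 W/m².
— Configuration B (ϕ=+6.4°):
cos h₀ = −tan(+6.4°) tan(-19.200°) = 0.0391, h₀ = 1.5317 rad.
Bracket: h₀ sin ϕ sin δ + cos ϕ cos δ sin h₀ = 1.5317×0.11147×-0.32887 + 0.99377×0.94438×0.99924 = -0.056151 + 0.937783 = 0.881632.
Q̄ = (S_0/π) × [bracket] = (1361/π) × 0.881632 = 381.94 W/m².
Ratio Q̄_A / Q̄_B = 235.77 / 381.94 = 0.6173.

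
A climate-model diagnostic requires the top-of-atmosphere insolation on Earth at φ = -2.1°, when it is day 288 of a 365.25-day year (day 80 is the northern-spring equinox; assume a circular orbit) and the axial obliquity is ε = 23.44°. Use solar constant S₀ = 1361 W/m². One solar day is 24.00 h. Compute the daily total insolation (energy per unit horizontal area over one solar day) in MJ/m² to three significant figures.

Solar longitude: λ_s = 360° × (288 − 80)/365.25 = 205.010°.
sin δ = sin 23.44° × sin 205.010° = -0.16818, so δ = -9.682°.
cos H₀ = −tan(-2.1°) tan(-9.682°) = -0.0063, H₀ = 1.5771 rad.
Bracket: H₀ sin φ sin δ + cos φ cos δ sin H₀ = 1.5771×-0.03664×-0.16818 + 0.99933×0.98576×0.99998 = 0.009718 + 0.985080 = 0.994798.
Q̄ = (S₀/π) × [bracket] = (1361/π) × 0.994798 = 430.97 W/m².
Daily total = Q̄ × 24.00 h × 3600 s/h = 430.97 × 24.00 × 3600 / 10⁶ = 37.24 MJ/m².

37.2 MJ/m²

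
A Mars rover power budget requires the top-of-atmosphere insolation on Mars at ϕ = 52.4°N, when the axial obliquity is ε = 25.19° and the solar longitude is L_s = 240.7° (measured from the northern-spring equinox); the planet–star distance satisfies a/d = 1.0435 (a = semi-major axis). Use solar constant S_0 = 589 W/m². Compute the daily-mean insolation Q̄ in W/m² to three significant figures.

Solar declination: sin δ = sin ε · sin L_s = sin 25.19° × sin 240.7° = -0.37117, so δ = -21.788°.
cos h₀ = −tan(+52.4°) tan(-21.788°) = 0.5191, h₀ = 1.0251 rad.
Bracket: h₀ sin ϕ sin δ + cos ϕ cos δ sin h₀ = 1.0251×0.79229×-0.37117 + 0.61015×0.92856×0.85474 = -0.301456 + 0.484262 = 0.182806.
Inverse-square distance factor (a/d)² = 1.0435² = 1.088892.
Q̄ = (S_0/π) × 1.088892 × [bracket] = (589/π) × 1.088892 × 0.182806 = 37.32 W/m².

Q̄ ≈ 37.3 W/m²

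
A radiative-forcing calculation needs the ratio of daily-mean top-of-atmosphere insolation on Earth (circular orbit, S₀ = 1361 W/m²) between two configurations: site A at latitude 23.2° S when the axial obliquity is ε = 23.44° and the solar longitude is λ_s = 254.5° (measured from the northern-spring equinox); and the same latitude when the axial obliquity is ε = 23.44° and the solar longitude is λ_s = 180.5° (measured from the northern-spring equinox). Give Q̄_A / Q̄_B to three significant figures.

Q̄_A / Q̄_B ≈ 1.19

— Configuration A (φ=-23.2°):
Solar declination: sin δ = sin ε · sin λ_s = sin 23.44° × sin 254.5° = -0.38332, so δ = -22.540°.
cos H₀ = −tan(-23.2°) tan(-22.540°) = -0.1779, H₀ = 1.7496 rad.
Bracket: H₀ sin φ sin δ + cos φ cos δ sin H₀ = 1.7496×-0.39394×-0.38332 + 0.91914×0.92362×0.98405 = 0.264198 + 0.835396 = 1.099594.
Q̄ = (S₀/π) × [bracket] = (1361/π) × 1.099594 = 476.37 W/m².
— Configuration B (φ=-23.2°):
Solar declination: sin δ = sin ε · sin λ_s = sin 23.44° × sin 180.5° = -0.00347, so δ = -0.199°.
cos H₀ = −tan(-23.2°) tan(-0.199°) = -0.0015, H₀ = 1.5723 rad.
Bracket: H₀ sin φ sin δ + cos φ cos δ sin H₀ = 1.5723×-0.39394×-0.00347 + 0.91914×0.99999×1.00000 = 0.002149 + 0.919131 = 0.921280.
Q̄ = (S₀/π) × [bracket] = (1361/π) × 0.921280 = 399.12 W/m².
Ratio Q̄_A / Q̄_B = 476.37 / 399.12 = 1.194.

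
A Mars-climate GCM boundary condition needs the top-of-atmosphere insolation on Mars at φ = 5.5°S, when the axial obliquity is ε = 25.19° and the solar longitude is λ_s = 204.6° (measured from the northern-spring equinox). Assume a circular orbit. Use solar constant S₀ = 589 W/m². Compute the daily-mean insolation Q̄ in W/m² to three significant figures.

Q̄ ≈ 189 W/m²

Solar declination: sin δ = sin ε · sin λ_s = sin 25.19° × sin 204.6° = -0.17718, so δ = -10.205°.
cos H₀ = −tan(-5.5°) tan(-10.205°) = -0.0173, H₀ = 1.5881 rad.
Bracket: H₀ sin φ sin δ + cos φ cos δ sin H₀ = 1.5881×-0.09585×-0.17718 + 0.99540×0.98418×0.99985 = 0.026970 + 0.979506 = 1.006476.
Q̄ = (S₀/π) × [bracket] = (589/π) × 1.006476 = 188.7 W/m².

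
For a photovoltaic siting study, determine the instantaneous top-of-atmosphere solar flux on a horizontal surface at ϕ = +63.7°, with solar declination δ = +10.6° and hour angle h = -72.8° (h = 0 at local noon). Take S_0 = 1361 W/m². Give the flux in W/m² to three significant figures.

cos θ_z = sin ϕ sin δ + cos ϕ cos δ cos h = 0.164910 + 0.128784 = 0.293694.
Flux = S_0 · cos θ_z = 1361 × 0.293694 = 399.7 W/m².

400 W/m²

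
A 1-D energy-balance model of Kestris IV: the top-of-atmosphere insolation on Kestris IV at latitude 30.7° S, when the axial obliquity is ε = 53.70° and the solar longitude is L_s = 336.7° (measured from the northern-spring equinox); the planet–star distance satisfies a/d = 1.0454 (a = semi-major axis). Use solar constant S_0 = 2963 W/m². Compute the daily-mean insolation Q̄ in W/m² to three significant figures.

Solar declination: sin δ = sin ε · sin L_s = sin 53.70° × sin 336.7° = -0.31878, so δ = -18.589°.
cos h₀ = −tan(-30.7°) tan(-18.589°) = -0.1997, h₀ = 1.7718 rad.
Bracket: h₀ sin ϕ sin δ + cos ϕ cos δ sin h₀ = 1.7718×-0.51054×-0.31878 + 0.85985×0.94783×0.97986 = 0.288360 + 0.798578 = 1.086938.
Inverse-square distance factor (a/d)² = 1.0454² = 1.092861.
Q̄ = (S_0/π) × 1.092861 × [bracket] = (2963/π) × 1.092861 × 1.086938 = 1120 W/m².

Q̄ ≈ 1.12e+03 W/m²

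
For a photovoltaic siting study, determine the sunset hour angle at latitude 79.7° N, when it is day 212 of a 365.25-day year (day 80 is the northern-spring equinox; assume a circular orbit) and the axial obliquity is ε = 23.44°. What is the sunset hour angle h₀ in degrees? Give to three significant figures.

Solar longitude: L_s = 360° × (212 − 80)/365.25 = 130.103°.
sin δ = sin 23.44° × sin 130.103° = 0.30427, so δ = +17.714°.
Sunrise equation: cos h₀ = −tan ϕ · tan δ = -1.7576 ≤ −1, so the Sun never sets (polar day) and h₀ = π.

h₀ = 180°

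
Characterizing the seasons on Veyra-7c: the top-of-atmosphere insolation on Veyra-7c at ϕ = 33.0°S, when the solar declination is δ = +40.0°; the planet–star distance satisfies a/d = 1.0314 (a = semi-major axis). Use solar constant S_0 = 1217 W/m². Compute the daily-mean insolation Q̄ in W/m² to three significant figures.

cos h₀ = −tan(-33.0°) tan(+40.000°) = 0.5449, h₀ = 0.9945 rad.
Bracket: h₀ sin ϕ sin δ + cos ϕ cos δ sin h₀ = 0.9945×-0.54464×0.64279 + 0.83867×0.76604×0.83849 = -0.348164 + 0.538692 = 0.190528.
Inverse-square distance factor (a/d)² = 1.0314² = 1.063786.
Q̄ = (S_0/π) × 1.063786 × [bracket] = (1217/π) × 1.063786 × 0.190528 = 78.52 W/m².

Q̄ ≈ 78.5 W/m²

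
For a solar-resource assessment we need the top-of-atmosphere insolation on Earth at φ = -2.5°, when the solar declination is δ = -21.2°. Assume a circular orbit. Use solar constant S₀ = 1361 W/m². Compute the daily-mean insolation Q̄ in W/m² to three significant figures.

cos H₀ = −tan(-2.5°) tan(-21.200°) = -0.0169, H₀ = 1.5877 rad.
Bracket: H₀ sin φ sin δ + cos φ cos δ sin H₀ = 1.5877×-0.04362×-0.36162 + 0.99905×0.93232×0.99986 = 0.025044 + 0.931304 = 0.956348.
Q̄ = (S₀/π) × [bracket] = (1361/π) × 0.956348 = 414.3 W/m².

Q̄ ≈ 414 W/m²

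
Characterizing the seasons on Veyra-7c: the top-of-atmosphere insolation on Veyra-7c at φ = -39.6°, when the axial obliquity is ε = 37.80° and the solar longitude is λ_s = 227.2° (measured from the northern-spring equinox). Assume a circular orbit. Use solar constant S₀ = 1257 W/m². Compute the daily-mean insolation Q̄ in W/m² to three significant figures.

Q̄ ≈ 480 W/m²

Solar declination: sin δ = sin ε · sin λ_s = sin 37.80° × sin 227.2° = -0.44971, so δ = -26.725°.
cos H₀ = −tan(-39.6°) tan(-26.725°) = -0.4165, H₀ = 2.0004 rad.
Bracket: H₀ sin φ sin δ + cos φ cos δ sin H₀ = 2.0004×-0.63742×-0.44971 + 0.77051×0.89318×0.90912 = 0.573423 + 0.625660 = 1.199083.
Q̄ = (S₀/π) × [bracket] = (1257/π) × 1.199083 = 479.8 W/m².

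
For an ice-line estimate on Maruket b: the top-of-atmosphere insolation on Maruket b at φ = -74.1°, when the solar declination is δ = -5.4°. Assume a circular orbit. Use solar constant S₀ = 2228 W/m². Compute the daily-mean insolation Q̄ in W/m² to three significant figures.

Q̄ ≈ 305 W/m²

cos H₀ = −tan(-74.1°) tan(-5.400°) = -0.3318, H₀ = 1.9091 rad.
Bracket: H₀ sin φ sin δ + cos φ cos δ sin H₀ = 1.9091×-0.96174×-0.09411 + 0.27396×0.99556×0.94333 = 0.172791 + 0.257287 = 0.430078.
Q̄ = (S₀/π) × [bracket] = (2228/π) × 0.430078 = 305.0 W/m².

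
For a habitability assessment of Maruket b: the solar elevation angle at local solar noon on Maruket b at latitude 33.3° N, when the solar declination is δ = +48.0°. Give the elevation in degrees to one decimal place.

At local noon the hour angle is zero, so the zenith angle equals |φ − δ| = |+33.3° − (+48.000°)| = 14.700°.
Elevation = 90° − 14.700° = 75.3°.

75.3°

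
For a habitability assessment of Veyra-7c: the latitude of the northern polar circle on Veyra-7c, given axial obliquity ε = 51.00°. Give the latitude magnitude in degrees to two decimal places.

The polar circle is the lowest latitude that experiences at least one full rotation of continuous daylight at the northern-summer solstice; it lies at |φ| = 90° − ε = 90° − 51.00° = 39.00°.

39.00°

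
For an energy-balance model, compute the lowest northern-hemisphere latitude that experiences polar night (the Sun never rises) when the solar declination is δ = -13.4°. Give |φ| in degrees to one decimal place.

|φ| = 76.6°

Polar night requires cos H₀ = −tan φ tan δ ≥ 1, i.e. tan φ tan δ ≤ −1.
The boundary is |tan φ| · |tan δ| = 1, so |φ| = 90° − |δ| = 90° − 13.4° = 76.6° in the northern hemisphere.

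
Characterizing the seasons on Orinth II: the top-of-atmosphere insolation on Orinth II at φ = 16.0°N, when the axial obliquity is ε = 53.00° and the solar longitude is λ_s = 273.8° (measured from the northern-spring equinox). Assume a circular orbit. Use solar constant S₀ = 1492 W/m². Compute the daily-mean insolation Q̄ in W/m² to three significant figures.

Solar declination: sin δ = sin ε · sin λ_s = sin 53.00° × sin 273.8° = -0.79688, so δ = -52.833°.
cos H₀ = −tan(+16.0°) tan(-52.833°) = 0.3782, H₀ = 1.1829 rad.
Bracket: H₀ sin φ sin δ + cos φ cos δ sin H₀ = 1.1829×0.27564×-0.79688 + 0.96126×0.60414×0.92571 = -0.259826 + 0.537593 = 0.277767.
Q̄ = (S₀/π) × [bracket] = (1492/π) × 0.277767 = 131.9 W/m².

Q̄ ≈ 132 W/m²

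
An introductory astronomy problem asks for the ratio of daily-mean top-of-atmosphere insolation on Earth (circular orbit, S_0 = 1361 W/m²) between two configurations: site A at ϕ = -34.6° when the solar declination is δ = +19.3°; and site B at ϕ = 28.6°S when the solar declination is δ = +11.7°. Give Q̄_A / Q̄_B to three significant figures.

Q̄_A / Q̄_B ≈ 0.708

— Configuration A (ϕ=-34.6°):
cos h₀ = −tan(-34.6°) tan(+19.300°) = 0.2416, h₀ = 1.3268 rad.
Bracket: h₀ sin ϕ sin δ + cos ϕ cos δ sin h₀ = 1.3268×-0.56784×0.33051 + 0.82314×0.94380×0.97038 = -0.249010 + 0.753868 = 0.504858.
Q̄ = (S_0/π) × [bracket] = (1361/π) × 0.504858 = 218.71 W/m².
— Configuration B (ϕ=-28.6°):
cos h₀ = −tan(-28.6°) tan(+11.700°) = 0.1129, h₀ = 1.4576 rad.
Bracket: h₀ sin ϕ sin δ + cos ϕ cos δ sin h₀ = 1.4576×-0.47869×0.20279 + 0.87798×0.97922×0.99361 = -0.141494 + 0.854242 = 0.712748.
Q̄ = (S_0/π) × [bracket] = (1361/π) × 0.712748 = 308.78 W/m².
Ratio Q̄_A / Q̄_B = 218.71 / 308.78 = 0.7083.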